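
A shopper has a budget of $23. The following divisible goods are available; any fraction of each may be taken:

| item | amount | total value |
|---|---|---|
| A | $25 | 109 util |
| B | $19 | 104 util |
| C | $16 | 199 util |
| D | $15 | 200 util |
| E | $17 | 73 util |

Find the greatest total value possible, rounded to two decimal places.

Take in order of value per unit:
- D (200/15 per unit): all 15 → value 200, running total 200.00
- C (199/16 per unit): 8 of 16 → value 8×199/16 = 99.5000, running total 299.50
Total 299.50.

299.50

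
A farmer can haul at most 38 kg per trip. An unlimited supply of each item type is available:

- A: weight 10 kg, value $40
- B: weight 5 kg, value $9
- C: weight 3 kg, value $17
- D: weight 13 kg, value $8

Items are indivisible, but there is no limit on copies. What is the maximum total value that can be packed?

$204

Best value-per-unit is C at 17/3, and filling with it alone uses weight 12×3=36. No mix of the others beats 12×17 = 204.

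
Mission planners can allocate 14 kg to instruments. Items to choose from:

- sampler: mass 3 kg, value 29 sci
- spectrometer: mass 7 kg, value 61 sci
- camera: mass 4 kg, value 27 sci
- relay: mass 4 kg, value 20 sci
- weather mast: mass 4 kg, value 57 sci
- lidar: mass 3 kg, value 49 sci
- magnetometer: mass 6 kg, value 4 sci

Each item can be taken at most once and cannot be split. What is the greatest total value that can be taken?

167 sci

Check high-value combinations within 14 kg:
- spectrometer+weather mast+lidar: mass 7+4+3=14, value 61+57+49=167
- sampler+camera+weather mast+lidar: mass 3+4+4+3=14, value 29+27+57+49=162
- sampler+relay+weather mast+lidar: mass 3+4+4+3=14, value 29+20+57+49=155
- sampler+spectrometer+weather mast: mass 3+7+4=14, value 29+61+57=147
Best: 167 sci.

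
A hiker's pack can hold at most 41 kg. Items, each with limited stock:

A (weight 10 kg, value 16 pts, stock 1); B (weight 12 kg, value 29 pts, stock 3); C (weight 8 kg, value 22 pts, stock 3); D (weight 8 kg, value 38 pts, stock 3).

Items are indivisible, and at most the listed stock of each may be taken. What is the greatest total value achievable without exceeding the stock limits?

158 pts

Top feasible selections:
- 2×C + 3×D: weight 40, value 158
- 1×B + 3×D: weight 36, value 143
- 3×C + 2×D: weight 40, value 142
Best: 158 pts.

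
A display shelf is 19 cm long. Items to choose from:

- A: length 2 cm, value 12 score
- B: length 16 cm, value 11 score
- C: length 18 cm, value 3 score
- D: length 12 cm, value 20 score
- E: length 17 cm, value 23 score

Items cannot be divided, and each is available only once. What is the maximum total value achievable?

Check high-value combinations within 19 cm:
- A+E: length 2+17=19, value 12+23=35
- A+D: length 2+12=14, value 12+20=32
- E: length 17, value 23
- A+B: length 2+16=18, value 12+11=23
Best: 35 score.

35 score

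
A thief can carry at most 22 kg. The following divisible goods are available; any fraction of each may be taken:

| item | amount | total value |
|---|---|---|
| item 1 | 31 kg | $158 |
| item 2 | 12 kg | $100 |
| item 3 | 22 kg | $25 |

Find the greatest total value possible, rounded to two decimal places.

150.97

Take in order of value per unit:
- item 2 (100/12 per unit): all 12 → value 100, running total 100.00
- item 1 (158/31 per unit): 10 of 31 → value 10×158/31 = 50.9677, running total 150.97
Total 150.97.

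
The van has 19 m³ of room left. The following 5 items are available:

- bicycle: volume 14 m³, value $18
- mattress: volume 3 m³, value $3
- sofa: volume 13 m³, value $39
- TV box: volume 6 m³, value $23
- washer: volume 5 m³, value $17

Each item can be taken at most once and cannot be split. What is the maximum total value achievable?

$62

Check high-value combinations within 19 m³:
- sofa+TV box: volume 13+6=19, value 39+23=62
- sofa+washer: volume 13+5=18, value 39+17=56
- mattress+TV box+washer: volume 3+6+5=14, value 3+23+17=43
- mattress+sofa: volume 3+13=16, value 3+39=42
- TV box+washer: volume 6+5=11, value 23+17=40
Best: $62.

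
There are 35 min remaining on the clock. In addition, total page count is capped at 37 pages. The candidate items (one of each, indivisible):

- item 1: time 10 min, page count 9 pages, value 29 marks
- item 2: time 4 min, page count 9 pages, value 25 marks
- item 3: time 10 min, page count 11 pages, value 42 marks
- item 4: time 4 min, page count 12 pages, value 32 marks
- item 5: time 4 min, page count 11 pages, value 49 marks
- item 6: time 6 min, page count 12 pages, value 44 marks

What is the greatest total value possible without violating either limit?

135 marks

Feasible sets respecting both limits:
- item 3+item 5+item 6: time 20, page count 34, value 135
- item 4+item 5+item 6: time 14, page count 35, value 125
- item 3+item 4+item 5: time 18, page count 34, value 123
- item 1+item 5+item 6: time 20, page count 32, value 122
Best: 135 marks.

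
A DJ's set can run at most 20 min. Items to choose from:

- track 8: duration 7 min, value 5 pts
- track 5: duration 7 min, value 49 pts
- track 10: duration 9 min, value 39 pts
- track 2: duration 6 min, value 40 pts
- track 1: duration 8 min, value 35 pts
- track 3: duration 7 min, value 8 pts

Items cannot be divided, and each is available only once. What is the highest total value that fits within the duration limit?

97 pts

Check high-value combinations within 20 min:
- track 5+track 2+track 3: duration 7+6+7=20, value 49+40+8=97
- track 8+track 5+track 2: duration 7+7+6=20, value 5+49+40=94
- track 5+track 2: duration 7+6=13, value 49+40=89
- track 5+track 10: duration 7+9=16, value 49+39=88
- track 5+track 1: duration 7+8=15, value 49+35=84
Best: 97 pts.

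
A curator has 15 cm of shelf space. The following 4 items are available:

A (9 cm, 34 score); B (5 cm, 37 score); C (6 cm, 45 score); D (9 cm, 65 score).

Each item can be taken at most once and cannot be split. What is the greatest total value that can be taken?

110 score

Check high-value combinations within 15 cm:
- C+D: length 6+9=15, value 45+65=110
- B+D: length 5+9=14, value 37+65=102
- B+C: length 5+6=11, value 37+45=82
Best: 110 score.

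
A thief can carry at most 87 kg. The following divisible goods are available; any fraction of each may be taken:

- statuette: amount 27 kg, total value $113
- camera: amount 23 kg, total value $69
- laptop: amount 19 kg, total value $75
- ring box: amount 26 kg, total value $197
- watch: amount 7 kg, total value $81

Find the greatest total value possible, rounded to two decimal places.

Take in order of value per unit:
- watch (81/7 per unit): all 7 → value 81, running total 81.00
- ring box (197/26 per unit): all 26 → value 197, running total 278.00
- statuette (113/27 per unit): all 27 → value 113, running total 391.00
- laptop (75/19 per unit): all 19 → value 75, running total 466.00
- camera (69/23 per unit): 8 of 23 → value 8×69/23 = 24.0000, running total 490.00
Total 490.00.

490.00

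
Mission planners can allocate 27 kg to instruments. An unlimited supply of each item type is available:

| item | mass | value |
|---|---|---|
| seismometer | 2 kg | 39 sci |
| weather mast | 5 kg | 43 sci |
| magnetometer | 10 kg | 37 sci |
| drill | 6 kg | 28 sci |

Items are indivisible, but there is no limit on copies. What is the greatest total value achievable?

Best value-per-unit is seismometer at 39/2, and filling with it alone uses mass 13×2=26. No mix of the others beats 13×39 = 507.

507 sci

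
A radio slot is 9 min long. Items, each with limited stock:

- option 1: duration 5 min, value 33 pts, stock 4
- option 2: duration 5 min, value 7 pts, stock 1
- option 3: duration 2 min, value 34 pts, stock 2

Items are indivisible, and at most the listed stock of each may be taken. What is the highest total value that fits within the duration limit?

Best selections within duration 9 and stock limits:
- 1×option 1 + 2×option 3: duration 9, value 101
- 1×option 2 + 2×option 3: duration 9, value 75
- 2×option 3: duration 4, value 68
Best: 101 pts.

101 pts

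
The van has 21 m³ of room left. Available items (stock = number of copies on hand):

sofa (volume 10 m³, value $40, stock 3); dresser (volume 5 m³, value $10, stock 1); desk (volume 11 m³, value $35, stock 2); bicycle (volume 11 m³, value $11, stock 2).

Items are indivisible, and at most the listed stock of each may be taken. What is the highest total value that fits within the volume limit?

Best selections within volume 21 and stock limits:
- 2×sofa: volume 20, value 80
- 1×sofa + 1×desk: volume 21, value 75
- 1×sofa + 1×bicycle: volume 21, value 51
- 1×sofa + 1×dresser: volume 15, value 50
Best: $80.

$80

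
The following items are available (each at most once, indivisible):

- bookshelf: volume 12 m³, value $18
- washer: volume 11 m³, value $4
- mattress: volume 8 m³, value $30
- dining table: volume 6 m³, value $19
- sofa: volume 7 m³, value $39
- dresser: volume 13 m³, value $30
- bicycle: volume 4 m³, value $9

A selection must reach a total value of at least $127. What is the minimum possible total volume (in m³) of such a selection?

38

Subsets with value ≥ 127, sorted by total volume:
- mattress+dining table+sofa+dresser+bicycle: volume 38, value 127
- bookshelf+mattress+dining table+sofa+dresser: volume 46, value 136
- washer+mattress+dining table+sofa+dresser+bicycle: volume 49, value 131
- bookshelf+mattress+dining table+sofa+dresser+bicycle: volume 50, value 145
Minimum volume: 38 m³.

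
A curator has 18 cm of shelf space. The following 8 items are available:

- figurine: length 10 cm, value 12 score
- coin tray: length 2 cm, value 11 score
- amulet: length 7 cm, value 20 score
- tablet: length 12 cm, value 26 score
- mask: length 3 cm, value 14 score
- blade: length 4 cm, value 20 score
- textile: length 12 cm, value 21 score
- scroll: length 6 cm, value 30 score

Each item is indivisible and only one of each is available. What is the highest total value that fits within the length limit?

75 score

Check high-value combinations within 18 cm:
- coin tray+mask+blade+scroll: length 2+3+4+6=15, value 11+14+20+30=75
- coin tray+amulet+mask+scroll: length 2+7+3+6=18, value 11+20+14+30=75
- amulet+blade+scroll: length 7+4+6=17, value 20+20+30=70
Best: 75 score.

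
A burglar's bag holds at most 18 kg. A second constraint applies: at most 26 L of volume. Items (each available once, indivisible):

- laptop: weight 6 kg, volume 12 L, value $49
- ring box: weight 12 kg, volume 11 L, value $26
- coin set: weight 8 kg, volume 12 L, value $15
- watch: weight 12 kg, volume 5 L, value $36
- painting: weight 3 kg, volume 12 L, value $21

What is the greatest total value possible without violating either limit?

Feasible sets respecting both limits:
- laptop+watch: weight 18, volume 17, value 85
- laptop+ring box: weight 18, volume 23, value 75
- laptop+painting: weight 9, volume 24, value 70
- laptop+coin set: weight 14, volume 24, value 64
Best: $85.

$85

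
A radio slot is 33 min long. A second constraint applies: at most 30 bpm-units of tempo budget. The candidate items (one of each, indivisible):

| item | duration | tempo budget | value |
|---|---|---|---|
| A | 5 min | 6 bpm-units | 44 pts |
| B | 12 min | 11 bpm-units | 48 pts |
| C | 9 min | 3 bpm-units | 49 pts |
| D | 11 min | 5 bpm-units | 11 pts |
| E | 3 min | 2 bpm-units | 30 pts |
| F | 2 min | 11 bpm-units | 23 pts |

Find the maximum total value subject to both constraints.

171 pts

Feasible sets respecting both limits:
- A+B+C+E: duration 29, tempo budget 22, value 171
- A+C+D+E+F: duration 30, tempo budget 27, value 157
- B+C+E+F: duration 26, tempo budget 27, value 150
Best: 171 pts.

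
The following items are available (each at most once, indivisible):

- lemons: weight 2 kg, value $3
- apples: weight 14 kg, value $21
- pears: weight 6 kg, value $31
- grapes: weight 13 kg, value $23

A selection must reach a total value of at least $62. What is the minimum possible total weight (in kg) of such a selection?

33

Subsets with value ≥ 62, sorted by total weight:
- apples+pears+grapes: weight 33, value 75
- lemons+apples+pears+grapes: weight 35, value 78
Minimum weight: 33 kg.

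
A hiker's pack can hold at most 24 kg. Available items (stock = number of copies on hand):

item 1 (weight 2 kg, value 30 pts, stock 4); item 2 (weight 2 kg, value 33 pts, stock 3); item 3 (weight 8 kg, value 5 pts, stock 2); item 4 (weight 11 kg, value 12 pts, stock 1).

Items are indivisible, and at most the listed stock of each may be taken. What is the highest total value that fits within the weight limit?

Top feasible selections:
- 4×item 1 + 3×item 2 + 1×item 3: weight 22, value 224
- 4×item 1 + 3×item 2: weight 14, value 219
Best: 224 pts.

224 pts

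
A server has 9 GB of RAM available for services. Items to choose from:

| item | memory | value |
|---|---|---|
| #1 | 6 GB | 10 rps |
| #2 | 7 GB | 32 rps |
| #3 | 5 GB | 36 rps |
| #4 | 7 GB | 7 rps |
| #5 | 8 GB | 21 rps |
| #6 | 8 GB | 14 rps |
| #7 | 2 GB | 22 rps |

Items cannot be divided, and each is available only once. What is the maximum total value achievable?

This is a 0/1 knapsack; check combinations near the capacity.
- #3+#7: memory 5+2=7, value 36+22=58
- #2+#7: memory 7+2=9, value 32+22=54
- #3: memory 5, value 36
Best: 58 rps.

58 rps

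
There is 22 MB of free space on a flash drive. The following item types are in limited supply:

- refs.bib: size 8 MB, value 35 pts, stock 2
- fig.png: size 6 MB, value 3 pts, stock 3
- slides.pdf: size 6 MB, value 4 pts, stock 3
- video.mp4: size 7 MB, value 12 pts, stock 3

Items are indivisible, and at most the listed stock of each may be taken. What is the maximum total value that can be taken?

Top feasible selections:
- 2×refs.bib + 1×slides.pdf: size 22, value 74
- 2×refs.bib + 1×fig.png: size 22, value 73
Best: 74 pts.

74 pts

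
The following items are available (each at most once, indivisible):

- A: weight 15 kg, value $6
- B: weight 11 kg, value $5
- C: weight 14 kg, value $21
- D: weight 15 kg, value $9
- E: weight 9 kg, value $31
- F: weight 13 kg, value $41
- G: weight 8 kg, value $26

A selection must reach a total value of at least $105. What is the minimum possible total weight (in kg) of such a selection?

Subsets with value ≥ 105, sorted by total weight:
- C+E+F+G: weight 44, value 119
- D+E+F+G: weight 45, value 107
Minimum weight: 44 kg.

44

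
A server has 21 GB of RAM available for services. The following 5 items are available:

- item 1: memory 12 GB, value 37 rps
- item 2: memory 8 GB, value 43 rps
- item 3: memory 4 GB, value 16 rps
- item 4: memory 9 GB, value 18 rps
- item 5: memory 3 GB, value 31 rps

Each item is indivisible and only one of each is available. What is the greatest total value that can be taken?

Check high-value combinations within 21 GB:
- item 2+item 4+item 5: memory 8+9+3=20, value 43+18+31=92
- item 2+item 3+item 5: memory 8+4+3=15, value 43+16+31=90
- item 1+item 3+item 5: memory 12+4+3=19, value 37+16+31=84
- item 1+item 2: memory 12+8=20, value 37+43=80
Best: 92 rps.

92 rps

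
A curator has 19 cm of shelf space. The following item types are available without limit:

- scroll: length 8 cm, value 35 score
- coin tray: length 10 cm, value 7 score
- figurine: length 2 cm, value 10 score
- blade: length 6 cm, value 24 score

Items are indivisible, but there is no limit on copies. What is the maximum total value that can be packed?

90 score

Best value-per-unit is figurine at 10/2, and filling with it alone uses length 9×2=18. No mix of the others beats 9×10 = 90.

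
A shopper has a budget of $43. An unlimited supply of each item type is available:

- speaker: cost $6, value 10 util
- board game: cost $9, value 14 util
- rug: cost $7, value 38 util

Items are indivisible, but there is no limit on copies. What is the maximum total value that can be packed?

228 util

Best value-per-unit is rug at 38/7, and filling with it alone uses cost 6×7=42. No mix of the others beats 6×38 = 228.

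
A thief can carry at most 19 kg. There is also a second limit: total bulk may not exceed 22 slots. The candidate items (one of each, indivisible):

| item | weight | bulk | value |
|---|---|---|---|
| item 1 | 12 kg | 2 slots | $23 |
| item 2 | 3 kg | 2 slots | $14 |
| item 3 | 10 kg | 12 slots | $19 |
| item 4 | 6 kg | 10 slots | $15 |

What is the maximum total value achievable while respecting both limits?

$38

Feasible sets respecting both limits:
- item 1+item 4: weight 18, bulk 12, value 38
- item 1+item 2: weight 15, bulk 4, value 37
- item 3+item 4: weight 16, bulk 22, value 34
Best: $38.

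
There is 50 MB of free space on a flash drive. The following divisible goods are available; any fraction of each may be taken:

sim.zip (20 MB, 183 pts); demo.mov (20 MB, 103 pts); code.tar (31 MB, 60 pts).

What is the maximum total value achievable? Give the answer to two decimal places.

Take in order of value per unit:
- sim.zip (183/20 per unit): all 20 → value 183, running total 183.00
- demo.mov (103/20 per unit): all 20 → value 103, running total 286.00
- code.tar (60/31 per unit): 10 of 31 → value 10×60/31 = 19.3548, running total 305.35
Total 305.35.

305.35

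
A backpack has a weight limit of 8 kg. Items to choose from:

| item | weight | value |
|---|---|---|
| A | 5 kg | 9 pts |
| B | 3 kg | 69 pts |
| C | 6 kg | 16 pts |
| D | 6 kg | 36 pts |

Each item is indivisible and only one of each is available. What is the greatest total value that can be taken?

78 pts

Check high-value combinations within 8 kg:
- A+B: weight 5+3=8, value 9+69=78
- B: weight 3, value 69
- D: weight 6, value 36
- C: weight 6, value 16
- A: weight 5, value 9
Best: 78 pts.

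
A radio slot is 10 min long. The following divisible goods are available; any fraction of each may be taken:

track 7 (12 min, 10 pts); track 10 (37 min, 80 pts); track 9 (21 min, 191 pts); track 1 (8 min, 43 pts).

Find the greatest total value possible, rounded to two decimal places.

Take in order of value per unit:
- track 9 (191/21 per unit): 10 of 21 → value 10×191/21 = 90.9524, running total 90.95
Total 90.95.

90.95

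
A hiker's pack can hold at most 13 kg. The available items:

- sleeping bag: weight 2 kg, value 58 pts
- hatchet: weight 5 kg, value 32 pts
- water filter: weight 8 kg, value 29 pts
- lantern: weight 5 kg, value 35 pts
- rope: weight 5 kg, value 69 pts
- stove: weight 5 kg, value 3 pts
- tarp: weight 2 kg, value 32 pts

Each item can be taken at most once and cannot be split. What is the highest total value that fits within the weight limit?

This is a 0/1 knapsack; check combinations near the capacity.
- sleeping bag+lantern+rope: weight 2+5+5=12, value 58+35+69=162
- sleeping bag+rope+tarp: weight 2+5+2=9, value 58+69+32=159
- sleeping bag+hatchet+rope: weight 2+5+5=12, value 58+32+69=159
Best: 162 pts.

162 pts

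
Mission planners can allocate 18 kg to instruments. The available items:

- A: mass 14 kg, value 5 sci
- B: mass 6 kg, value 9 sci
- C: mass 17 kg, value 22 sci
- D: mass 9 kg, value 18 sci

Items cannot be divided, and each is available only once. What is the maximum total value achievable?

27 sci

Check high-value combinations within 18 kg:
- B+D: mass 6+9=15, value 9+18=27
- C: mass 17, value 22
- D: mass 9, value 18
- B: mass 6, value 9
Best: 27 sci.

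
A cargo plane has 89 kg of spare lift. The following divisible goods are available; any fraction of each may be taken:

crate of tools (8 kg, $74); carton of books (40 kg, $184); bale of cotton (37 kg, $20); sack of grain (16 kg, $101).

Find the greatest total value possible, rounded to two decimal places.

372.51

Take in order of value per unit:
- crate of tools (74/8 per unit): all 8 → value 74, running total 74.00
- sack of grain (101/16 per unit): all 16 → value 101, running total 175.00
- carton of books (184/40 per unit): all 40 → value 184, running total 359.00
- bale of cotton (20/37 per unit): 25 of 37 → value 25×20/37 = 13.5135, running total 372.51
Total 372.51.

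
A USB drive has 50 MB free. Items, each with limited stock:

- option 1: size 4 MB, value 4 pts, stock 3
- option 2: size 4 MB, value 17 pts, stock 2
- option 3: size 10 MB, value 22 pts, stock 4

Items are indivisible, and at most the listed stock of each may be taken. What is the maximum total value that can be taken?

Best selections within size 50 and stock limits:
- 2×option 2 + 4×option 3: size 48, value 122
- 3×option 1 + 2×option 2 + 3×option 3: size 50, value 112
Best: 122 pts.

122 pts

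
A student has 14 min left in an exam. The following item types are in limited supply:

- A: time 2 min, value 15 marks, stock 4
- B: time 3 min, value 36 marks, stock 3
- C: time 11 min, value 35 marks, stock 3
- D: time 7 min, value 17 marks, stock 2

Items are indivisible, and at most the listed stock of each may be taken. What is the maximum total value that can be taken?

Top feasible selections:
- 2×A + 3×B: time 13, value 138
- 4×A + 2×B: time 14, value 132
- 1×A + 3×B: time 11, value 123
- 3×A + 2×B: time 12, value 117
Best: 138 marks.

138 marks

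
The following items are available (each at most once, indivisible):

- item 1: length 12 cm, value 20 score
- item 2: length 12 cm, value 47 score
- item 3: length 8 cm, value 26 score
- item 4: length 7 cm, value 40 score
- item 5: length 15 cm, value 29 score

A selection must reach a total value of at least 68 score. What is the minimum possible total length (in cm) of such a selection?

19

Subsets with value ≥ 68, sorted by total length:
- item 2+item 4: length 19, value 87
- item 2+item 3: length 20, value 73
- item 4+item 5: length 22, value 69
Minimum length: 19 cm.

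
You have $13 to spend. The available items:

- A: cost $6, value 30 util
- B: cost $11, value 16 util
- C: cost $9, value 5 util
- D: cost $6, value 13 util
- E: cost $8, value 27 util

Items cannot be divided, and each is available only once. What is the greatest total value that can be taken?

43 util

Check high-value combinations within $13:
- A+D: cost 6+6=12, value 30+13=43
- A: cost 6, value 30
- E: cost 8, value 27
- B: cost 11, value 16
- D: cost 6, value 13
Best: 43 util.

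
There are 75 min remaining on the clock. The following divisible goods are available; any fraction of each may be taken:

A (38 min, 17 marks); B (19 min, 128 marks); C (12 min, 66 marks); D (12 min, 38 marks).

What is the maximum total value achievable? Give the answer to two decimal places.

246.32

Take in order of value per unit:
- B (128/19 per unit): all 19 → value 128, running total 128.00
- C (66/12 per unit): all 12 → value 66, running total 194.00
- D (38/12 per unit): all 12 → value 38, running total 232.00
- A (17/38 per unit): 32 of 38 → value 32×17/38 = 14.3158, running total 246.32
Total 246.32.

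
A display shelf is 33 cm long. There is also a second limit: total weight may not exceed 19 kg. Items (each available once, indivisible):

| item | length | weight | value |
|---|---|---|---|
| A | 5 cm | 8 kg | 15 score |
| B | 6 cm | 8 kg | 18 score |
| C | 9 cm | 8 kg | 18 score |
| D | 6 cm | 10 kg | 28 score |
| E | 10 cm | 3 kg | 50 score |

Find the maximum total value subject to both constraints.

Feasible sets respecting both limits:
- B+C+E: length 25, weight 19, value 86
- A+B+E: length 21, weight 19, value 83
- A+C+E: length 24, weight 19, value 83
- D+E: length 16, weight 13, value 78
Best: 86 score.

86 score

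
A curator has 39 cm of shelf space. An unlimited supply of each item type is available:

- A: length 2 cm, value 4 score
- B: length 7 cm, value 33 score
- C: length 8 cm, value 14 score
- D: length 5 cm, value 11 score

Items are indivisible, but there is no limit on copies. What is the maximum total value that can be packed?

Best value-per-unit is B at 33/7; filling with it alone gives 5×33 = 165.
Optimal mix: 2×A + 5×B → length 39, value 173.

173 score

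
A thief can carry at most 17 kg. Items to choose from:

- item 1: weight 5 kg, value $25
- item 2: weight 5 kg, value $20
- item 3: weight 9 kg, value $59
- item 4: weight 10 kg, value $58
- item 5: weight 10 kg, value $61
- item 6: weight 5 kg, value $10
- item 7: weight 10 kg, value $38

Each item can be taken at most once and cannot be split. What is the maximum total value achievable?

This is a 0/1 knapsack; check combinations near the capacity.
- item 1+item 5: weight 5+10=15, value 25+61=86
- item 1+item 3: weight 5+9=14, value 25+59=84
- item 1+item 4: weight 5+10=15, value 25+58=83
Best: $86.

$86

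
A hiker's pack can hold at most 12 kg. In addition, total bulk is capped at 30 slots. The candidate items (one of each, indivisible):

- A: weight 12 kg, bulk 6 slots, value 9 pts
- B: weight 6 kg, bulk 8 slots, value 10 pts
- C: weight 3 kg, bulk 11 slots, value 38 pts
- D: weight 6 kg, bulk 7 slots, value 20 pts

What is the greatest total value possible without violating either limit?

Feasible sets respecting both limits:
- C+D: weight 9, bulk 18, value 58
- B+C: weight 9, bulk 19, value 48
- C: weight 3, bulk 11, value 38
- B+D: weight 12, bulk 15, value 30
Best: 58 pts.

58 pts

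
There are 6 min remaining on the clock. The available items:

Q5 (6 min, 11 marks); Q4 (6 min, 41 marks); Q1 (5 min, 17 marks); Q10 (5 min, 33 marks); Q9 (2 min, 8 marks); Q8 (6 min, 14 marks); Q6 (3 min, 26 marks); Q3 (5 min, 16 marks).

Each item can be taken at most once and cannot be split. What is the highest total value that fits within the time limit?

Check high-value combinations within 6 min:
- Q4: time 6, value 41
- Q9+Q6: time 2+3=5, value 8+26=34
- Q10: time 5, value 33
Best: 41 marks.

41 marks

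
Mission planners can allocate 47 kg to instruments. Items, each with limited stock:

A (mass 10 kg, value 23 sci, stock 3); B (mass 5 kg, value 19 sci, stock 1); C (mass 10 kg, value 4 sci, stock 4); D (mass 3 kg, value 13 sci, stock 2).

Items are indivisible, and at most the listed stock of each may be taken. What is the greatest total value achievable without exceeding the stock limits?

Best selections within mass 47 and stock limits:
- 3×A + 1×B + 2×D: mass 41, value 114
- 3×A + 1×B + 1×D: mass 38, value 101
- 3×A + 1×C + 2×D: mass 46, value 99
- 3×A + 2×D: mass 36, value 95
Best: 114 sci.

114 sci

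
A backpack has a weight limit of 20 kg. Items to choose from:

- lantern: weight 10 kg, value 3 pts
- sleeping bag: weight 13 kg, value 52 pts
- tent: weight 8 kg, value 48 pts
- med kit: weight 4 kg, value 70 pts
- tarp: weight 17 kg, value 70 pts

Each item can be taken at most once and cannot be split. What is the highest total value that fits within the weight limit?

Check high-value combinations within 20 kg:
- sleeping bag+med kit: weight 13+4=17, value 52+70=122
- tent+med kit: weight 8+4=12, value 48+70=118
- lantern+med kit: weight 10+4=14, value 3+70=73
- med kit: weight 4, value 70
- tarp: weight 17, value 70
Best: 122 pts.

122 pts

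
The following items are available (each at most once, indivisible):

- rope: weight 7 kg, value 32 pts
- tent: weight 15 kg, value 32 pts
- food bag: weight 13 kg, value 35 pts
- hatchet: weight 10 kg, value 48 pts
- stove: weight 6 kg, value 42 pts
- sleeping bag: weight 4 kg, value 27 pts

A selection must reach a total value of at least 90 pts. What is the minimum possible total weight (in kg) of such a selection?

16

Subsets with value ≥ 90, sorted by total weight:
- hatchet+stove: weight 16, value 90
- rope+stove+sleeping bag: weight 17, value 101
- hatchet+stove+sleeping bag: weight 20, value 117
- rope+hatchet+sleeping bag: weight 21, value 107
Minimum weight: 16 kg.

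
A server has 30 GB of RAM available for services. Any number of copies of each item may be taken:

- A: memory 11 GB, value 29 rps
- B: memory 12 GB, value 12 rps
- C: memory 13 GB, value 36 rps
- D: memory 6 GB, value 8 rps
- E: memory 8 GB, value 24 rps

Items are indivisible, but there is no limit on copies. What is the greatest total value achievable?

Best value-per-unit is E at 24/8; filling with it alone gives 3×24 = 72.
Optimal mix: 1×C + 2×E → memory 29, value 84.

84 rps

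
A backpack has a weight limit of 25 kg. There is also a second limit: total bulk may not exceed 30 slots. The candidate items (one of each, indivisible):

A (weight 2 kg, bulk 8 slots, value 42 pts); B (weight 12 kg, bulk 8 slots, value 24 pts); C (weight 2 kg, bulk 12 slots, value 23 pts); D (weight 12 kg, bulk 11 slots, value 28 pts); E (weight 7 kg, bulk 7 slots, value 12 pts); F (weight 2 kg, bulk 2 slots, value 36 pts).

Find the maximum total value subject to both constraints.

Feasible sets respecting both limits:
- A+B+C+F: weight 18, bulk 30, value 125
- A+D+E+F: weight 23, bulk 28, value 118
- A+B+E+F: weight 23, bulk 25, value 114
Best: 125 pts.

125 pts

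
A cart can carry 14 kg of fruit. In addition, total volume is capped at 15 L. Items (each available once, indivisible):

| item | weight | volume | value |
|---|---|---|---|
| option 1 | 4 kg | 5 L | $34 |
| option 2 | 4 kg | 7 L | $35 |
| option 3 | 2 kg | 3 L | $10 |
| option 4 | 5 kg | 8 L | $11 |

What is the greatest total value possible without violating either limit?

$79

Feasible sets respecting both limits:
- option 1+option 2+option 3: weight 10, volume 15, value 79
- option 1+option 2: weight 8, volume 12, value 69
- option 2+option 4: weight 9, volume 15, value 46
- option 2+option 3: weight 6, volume 10, value 45
Best: $79.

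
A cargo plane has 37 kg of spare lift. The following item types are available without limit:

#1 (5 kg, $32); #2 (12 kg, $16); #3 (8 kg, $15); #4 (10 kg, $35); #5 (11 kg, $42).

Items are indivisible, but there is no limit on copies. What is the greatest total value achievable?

Best value-per-unit is #1 at 32/5, and filling with it alone uses weight 7×5=35. No mix of the others beats 7×32 = 224.

$224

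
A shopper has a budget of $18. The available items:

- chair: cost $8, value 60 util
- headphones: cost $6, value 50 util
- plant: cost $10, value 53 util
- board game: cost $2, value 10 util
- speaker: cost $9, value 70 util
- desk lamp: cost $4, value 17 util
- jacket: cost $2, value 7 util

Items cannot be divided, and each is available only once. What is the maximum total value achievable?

Check high-value combinations within $18:
- chair+speaker: cost 8+9=17, value 60+70=130
- headphones+board game+speaker: cost 6+2+9=17, value 50+10+70=130
- headphones+speaker+jacket: cost 6+9+2=17, value 50+70+7=127
- chair+headphones+desk lamp: cost 8+6+4=18, value 60+50+17=127
- chair+headphones+board game+jacket: cost 8+6+2+2=18, value 60+50+10+7=127
Best: 130 util.

130 util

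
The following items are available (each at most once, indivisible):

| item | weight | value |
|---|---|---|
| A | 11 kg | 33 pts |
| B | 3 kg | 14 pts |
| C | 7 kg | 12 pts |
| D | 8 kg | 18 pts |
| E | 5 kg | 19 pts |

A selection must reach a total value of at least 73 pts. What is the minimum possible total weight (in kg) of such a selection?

26

Subsets with value ≥ 73, sorted by total weight:
- A+B+C+E: weight 26, value 78
- A+B+D+E: weight 27, value 84
- A+B+C+D: weight 29, value 77
- A+C+D+E: weight 31, value 82
Minimum weight: 26 kg.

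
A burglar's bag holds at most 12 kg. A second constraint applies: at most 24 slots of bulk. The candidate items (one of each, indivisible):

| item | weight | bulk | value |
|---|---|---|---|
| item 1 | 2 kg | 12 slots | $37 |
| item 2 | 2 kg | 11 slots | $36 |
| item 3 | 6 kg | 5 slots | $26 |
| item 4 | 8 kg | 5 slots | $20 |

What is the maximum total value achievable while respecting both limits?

Feasible sets respecting both limits:
- item 1+item 2: weight 4, bulk 23, value 73
- item 1+item 3: weight 8, bulk 17, value 63
- item 2+item 3: weight 8, bulk 16, value 62
- item 1+item 4: weight 10, bulk 17, value 57
Best: $73.

$73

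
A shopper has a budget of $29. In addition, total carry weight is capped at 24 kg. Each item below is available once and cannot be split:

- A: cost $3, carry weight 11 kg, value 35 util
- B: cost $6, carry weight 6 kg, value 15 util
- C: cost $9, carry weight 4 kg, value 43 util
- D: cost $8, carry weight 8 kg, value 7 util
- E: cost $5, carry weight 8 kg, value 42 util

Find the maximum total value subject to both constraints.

Feasible sets respecting both limits:
- A+C+E: cost 17, carry weight 23, value 120
- B+C+E: cost 20, carry weight 18, value 100
- A+B+C: cost 18, carry weight 21, value 93
Best: 120 util.

120 util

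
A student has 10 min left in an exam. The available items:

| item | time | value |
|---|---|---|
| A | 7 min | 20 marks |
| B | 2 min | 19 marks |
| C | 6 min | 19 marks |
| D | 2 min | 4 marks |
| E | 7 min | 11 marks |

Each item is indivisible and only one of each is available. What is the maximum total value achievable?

42 marks

This is a 0/1 knapsack; check combinations near the capacity.
- B+C+D: time 2+6+2=10, value 19+19+4=42
- A+B: time 7+2=9, value 20+19=39
- B+C: time 2+6=8, value 19+19=38
- B+E: time 2+7=9, value 19+11=30
Best: 42 marks.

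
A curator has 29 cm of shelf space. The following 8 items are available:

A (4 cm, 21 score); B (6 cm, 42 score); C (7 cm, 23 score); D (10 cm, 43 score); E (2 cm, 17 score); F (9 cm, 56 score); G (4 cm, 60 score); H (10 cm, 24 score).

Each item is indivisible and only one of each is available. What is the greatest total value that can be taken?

201 score

Check high-value combinations within 29 cm:
- B+D+F+G: length 6+10+9+4=29, value 42+43+56+60=201
- B+C+E+F+G: length 6+7+2+9+4=28, value 42+23+17+56+60=198
- A+D+E+F+G: length 4+10+2+9+4=29, value 21+43+17+56+60=197
- A+B+E+F+G: length 4+6+2+9+4=25, value 21+42+17+56+60=196
- B+C+D+E+G: length 6+7+10+2+4=29, value 42+23+43+17+60=185
Best: 201 score.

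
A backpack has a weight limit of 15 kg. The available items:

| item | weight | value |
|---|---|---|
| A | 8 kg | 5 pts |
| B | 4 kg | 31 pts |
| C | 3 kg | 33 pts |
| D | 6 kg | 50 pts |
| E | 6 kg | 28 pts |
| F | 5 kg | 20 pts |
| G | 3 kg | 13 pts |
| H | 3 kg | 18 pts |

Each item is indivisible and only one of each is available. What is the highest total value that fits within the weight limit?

Check high-value combinations within 15 kg:
- B+C+D: weight 4+3+6=13, value 31+33+50=114
- C+D+G+H: weight 3+6+3+3=15, value 33+50+13+18=114
- C+D+E: weight 3+6+6=15, value 33+50+28=111
- C+D+F: weight 3+6+5=14, value 33+50+20=103
- B+C+F+H: weight 4+3+5+3=15, value 31+33+20+18=102
Best: 114 pts.

114 pts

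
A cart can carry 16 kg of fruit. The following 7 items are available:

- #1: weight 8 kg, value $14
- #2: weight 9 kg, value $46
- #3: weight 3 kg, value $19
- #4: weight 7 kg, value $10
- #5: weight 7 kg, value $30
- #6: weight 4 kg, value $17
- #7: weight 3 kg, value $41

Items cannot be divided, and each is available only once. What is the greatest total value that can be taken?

Check high-value combinations within 16 kg:
- #2+#3+#7: weight 9+3+3=15, value 46+19+41=106
- #2+#6+#7: weight 9+4+3=16, value 46+17+41=104
- #3+#5+#7: weight 3+7+3=13, value 19+30+41=90
- #5+#6+#7: weight 7+4+3=14, value 30+17+41=88
- #2+#7: weight 9+3=12, value 46+41=87
Best: $106.

$106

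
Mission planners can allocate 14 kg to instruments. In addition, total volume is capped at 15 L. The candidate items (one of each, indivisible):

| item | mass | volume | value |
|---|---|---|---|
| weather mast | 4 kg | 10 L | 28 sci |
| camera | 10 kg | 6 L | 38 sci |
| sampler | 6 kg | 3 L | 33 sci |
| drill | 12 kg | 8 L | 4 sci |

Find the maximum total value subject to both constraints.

Feasible sets respecting both limits:
- weather mast+sampler: mass 10, volume 13, value 61
- camera: mass 10, volume 6, value 38
- sampler: mass 6, volume 3, value 33
Best: 61 sci.

61 sci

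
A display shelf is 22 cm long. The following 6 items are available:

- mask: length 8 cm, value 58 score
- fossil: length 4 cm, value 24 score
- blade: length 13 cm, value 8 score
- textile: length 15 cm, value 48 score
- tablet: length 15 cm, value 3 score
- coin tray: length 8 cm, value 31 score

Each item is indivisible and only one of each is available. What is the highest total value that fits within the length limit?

113 score

This is a 0/1 knapsack; check combinations near the capacity.
- mask+fossil+coin tray: length 8+4+8=20, value 58+24+31=113
- mask+coin tray: length 8+8=16, value 58+31=89
- mask+fossil: length 8+4=12, value 58+24=82
- fossil+textile: length 4+15=19, value 24+48=72
- mask+blade: length 8+13=21, value 58+8=66
Best: 113 score.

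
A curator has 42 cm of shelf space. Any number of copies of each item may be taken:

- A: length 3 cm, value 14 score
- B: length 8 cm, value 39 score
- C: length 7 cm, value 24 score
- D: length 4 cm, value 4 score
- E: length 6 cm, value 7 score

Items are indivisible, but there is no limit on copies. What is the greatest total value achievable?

201 score

Best value-per-unit is B at 39/8; filling with it alone gives 5×39 = 195.
Optimal mix: 6×A + 3×B → length 42, value 201.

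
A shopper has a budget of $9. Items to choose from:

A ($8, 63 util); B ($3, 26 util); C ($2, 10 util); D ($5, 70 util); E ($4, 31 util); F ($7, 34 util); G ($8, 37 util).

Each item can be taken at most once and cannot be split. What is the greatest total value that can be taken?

This is a 0/1 knapsack; check combinations near the capacity.
- D+E: cost 5+4=9, value 70+31=101
- B+D: cost 3+5=8, value 26+70=96
- C+D: cost 2+5=7, value 10+70=80
- D: cost 5, value 70
Best: 101 util.

101 util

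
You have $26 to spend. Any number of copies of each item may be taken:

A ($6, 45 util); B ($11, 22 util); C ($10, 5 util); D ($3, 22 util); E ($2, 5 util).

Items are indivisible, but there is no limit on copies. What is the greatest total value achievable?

Best value-per-unit is A at 45/6; filling with it alone gives 4×45 = 180.
Optimal mix: 4×A + 1×E → cost 26, value 185.

185 util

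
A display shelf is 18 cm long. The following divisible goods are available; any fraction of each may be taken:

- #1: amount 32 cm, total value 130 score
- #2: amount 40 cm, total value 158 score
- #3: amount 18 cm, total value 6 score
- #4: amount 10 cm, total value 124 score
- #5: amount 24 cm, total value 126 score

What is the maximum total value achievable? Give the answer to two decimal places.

Take in order of value per unit:
- #4 (124/10 per unit): all 10 → value 124, running total 124.00
- #5 (126/24 per unit): 8 of 24 → value 8×126/24 = 42.0000, running total 166.00
Total 166.00.

166.00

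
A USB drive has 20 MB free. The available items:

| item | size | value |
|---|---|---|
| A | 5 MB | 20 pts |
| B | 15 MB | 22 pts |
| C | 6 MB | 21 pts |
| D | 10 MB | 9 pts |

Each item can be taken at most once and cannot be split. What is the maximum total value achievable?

42 pts

Check high-value combinations within 20 MB:
- A+B: size 5+15=20, value 20+22=42
- A+C: size 5+6=11, value 20+21=41
- C+D: size 6+10=16, value 21+9=30
- A+D: size 5+10=15, value 20+9=29
Best: 42 pts.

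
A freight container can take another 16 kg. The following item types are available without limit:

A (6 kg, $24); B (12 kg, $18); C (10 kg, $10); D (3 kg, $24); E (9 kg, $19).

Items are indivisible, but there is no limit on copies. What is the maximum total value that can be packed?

Best value-per-unit is D at 24/3, and filling with it alone uses weight 5×3=15. No mix of the others beats 5×24 = 120.

$120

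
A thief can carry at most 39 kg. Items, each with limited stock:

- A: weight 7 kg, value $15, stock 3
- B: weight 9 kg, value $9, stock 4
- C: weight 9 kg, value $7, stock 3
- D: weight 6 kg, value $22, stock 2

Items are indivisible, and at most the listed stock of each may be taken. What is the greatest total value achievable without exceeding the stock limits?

$89

Top feasible selections:
- 3×A + 2×D: weight 33, value 89
- 2×A + 1×B + 2×D: weight 35, value 83
- 2×A + 1×C + 2×D: weight 35, value 81
Best: $89.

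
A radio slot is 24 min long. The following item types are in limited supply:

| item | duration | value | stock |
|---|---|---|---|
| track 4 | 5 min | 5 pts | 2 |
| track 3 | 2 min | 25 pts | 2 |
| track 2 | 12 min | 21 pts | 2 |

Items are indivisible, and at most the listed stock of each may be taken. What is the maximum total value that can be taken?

76 pts

Best selections within duration 24 and stock limits:
- 1×track 4 + 2×track 3 + 1×track 2: duration 21, value 76
- 2×track 3 + 1×track 2: duration 16, value 71
Best: 76 pts.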